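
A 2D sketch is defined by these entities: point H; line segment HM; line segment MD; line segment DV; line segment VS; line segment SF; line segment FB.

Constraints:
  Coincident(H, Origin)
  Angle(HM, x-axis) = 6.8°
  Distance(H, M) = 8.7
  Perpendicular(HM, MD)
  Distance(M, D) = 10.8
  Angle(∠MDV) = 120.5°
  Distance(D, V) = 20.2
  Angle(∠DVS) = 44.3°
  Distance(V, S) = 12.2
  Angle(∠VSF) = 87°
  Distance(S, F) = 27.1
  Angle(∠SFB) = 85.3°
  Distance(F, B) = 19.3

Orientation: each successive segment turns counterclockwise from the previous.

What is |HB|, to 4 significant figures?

37.73

∠VSF = 87.0° gives SF at 25.00° from the x-axis; with |SF| = 27.1, F = (17.99, 20.01). ∠SFB = 85.3° gives FB at 119.7° from the x-axis; with |FB| = 19.3, B = (8.432, 36.78). Then |HB| = |B − H| = 37.73.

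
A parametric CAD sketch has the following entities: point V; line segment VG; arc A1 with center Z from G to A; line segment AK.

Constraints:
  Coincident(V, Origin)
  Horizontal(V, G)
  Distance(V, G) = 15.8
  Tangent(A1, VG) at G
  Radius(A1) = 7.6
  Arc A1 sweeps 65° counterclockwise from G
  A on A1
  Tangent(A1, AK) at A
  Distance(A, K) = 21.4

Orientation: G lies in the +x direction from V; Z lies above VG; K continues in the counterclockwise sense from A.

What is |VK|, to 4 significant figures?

39.66

V is at the origin; V and G share the same y with |VG| = 15.8 and G on the +x side, so G = (15.80, 0.000). Tangency of A1 to VG means the radius ZG is perpendicular to VG, so Z = G + (0, 7.6) = (15.80, 7.600). On A1, G sits at bearing -90° from Z; a 65° counterclockwise sweep puts A at bearing -25°, so A = Z + 7.6·(cos -25°, sin -25°) = (22.69, 4.388). The tangent condition forces ZA to be normal to AK, so AK runs along (−sin -25°, cos -25°); with |AK| = 21.4, K = (31.73, 23.78). Then |VK| = |K − V| = 39.66.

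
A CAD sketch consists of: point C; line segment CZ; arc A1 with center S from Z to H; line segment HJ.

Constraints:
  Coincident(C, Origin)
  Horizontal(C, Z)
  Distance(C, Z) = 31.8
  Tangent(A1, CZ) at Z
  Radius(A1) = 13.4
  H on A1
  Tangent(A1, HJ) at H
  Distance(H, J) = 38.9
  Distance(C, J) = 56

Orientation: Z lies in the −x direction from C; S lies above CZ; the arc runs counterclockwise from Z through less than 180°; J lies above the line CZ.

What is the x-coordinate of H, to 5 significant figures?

-18.403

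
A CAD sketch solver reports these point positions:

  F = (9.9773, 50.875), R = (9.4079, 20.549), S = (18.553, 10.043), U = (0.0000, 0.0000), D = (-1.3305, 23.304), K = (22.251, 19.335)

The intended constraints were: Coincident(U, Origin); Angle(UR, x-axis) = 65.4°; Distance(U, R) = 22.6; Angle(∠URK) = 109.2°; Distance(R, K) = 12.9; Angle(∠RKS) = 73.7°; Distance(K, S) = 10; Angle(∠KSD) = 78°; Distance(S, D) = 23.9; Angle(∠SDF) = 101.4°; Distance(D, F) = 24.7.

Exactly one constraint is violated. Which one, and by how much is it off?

Distance(D, F) = 24.7 — off by 5.10.

U = (0.00, 0.00) ✓; UR at 65.40° ✓; |UR| = 22.60 ✓; ∠URK = 109.2° ✓; |RK| = 12.90 ✓; ∠RKS = 73.70° ✓; |KS| = 10.00 ✓; ∠KSD = 78.00° ✓; |SD| = 23.90 ✓; ∠SDF = 101.4° ✓; |DF| = 29.80 ✗.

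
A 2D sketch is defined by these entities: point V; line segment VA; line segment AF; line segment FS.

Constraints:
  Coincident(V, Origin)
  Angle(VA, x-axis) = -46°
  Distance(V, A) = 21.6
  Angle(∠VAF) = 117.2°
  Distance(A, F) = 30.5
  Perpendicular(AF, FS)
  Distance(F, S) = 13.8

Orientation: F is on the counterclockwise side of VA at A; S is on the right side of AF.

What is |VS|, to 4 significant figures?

52.15

∠VAF = 117.2°, so AF runs at -46.0° + (180° − 117.2°) = 16.80° from the x-axis; with |AF| = 30.5, F = A + 30.5·(cos 16.80°, sin 16.80°) = (44.20, -6.722). The perpendicularity gives FS at right angles to AF; with |FS| = 13.8 on the right of AF, S = F + 13.8·(0.2890, -0.9573) = (48.19, -19.93). Then |VS| = |S − V| = 52.15.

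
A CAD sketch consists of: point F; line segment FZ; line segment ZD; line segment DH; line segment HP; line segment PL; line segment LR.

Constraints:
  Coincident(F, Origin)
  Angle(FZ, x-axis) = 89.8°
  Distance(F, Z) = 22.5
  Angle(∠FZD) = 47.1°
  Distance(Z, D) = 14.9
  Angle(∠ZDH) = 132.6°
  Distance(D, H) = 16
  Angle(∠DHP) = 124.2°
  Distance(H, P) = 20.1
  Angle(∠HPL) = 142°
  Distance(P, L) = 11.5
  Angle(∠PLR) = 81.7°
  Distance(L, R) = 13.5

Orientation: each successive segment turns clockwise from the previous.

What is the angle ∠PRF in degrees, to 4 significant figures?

61.89°

F is at the origin; FZ runs at 89.8° with length 22.5, so Z = (0.07854, 22.50). ∠FZD = 47.1° gives ZD at -43.10° from the x-axis; with |ZD| = 14.9, D = (10.96, 12.32). ∠ZDH = 132.6° gives DH at -90.50° from the x-axis; with |DH| = 16.0, H = (10.82, -3.680). ∠DHP = 124.2° gives HP at -146.3° from the x-axis; with |HP| = 20.1, P = (-5.904, -14.83). ∠HPL = 142.0° gives PL at 175.7° from the x-axis; with |PL| = 11.5, L = (-17.37, -13.97). ∠PLR = 81.7° gives LR at 77.40° from the x-axis; with |LR| = 13.5, R = (-14.43, -0.7955). Then cos ∠PRF = RP·RF / (|RP||RF|), giving 61.89°.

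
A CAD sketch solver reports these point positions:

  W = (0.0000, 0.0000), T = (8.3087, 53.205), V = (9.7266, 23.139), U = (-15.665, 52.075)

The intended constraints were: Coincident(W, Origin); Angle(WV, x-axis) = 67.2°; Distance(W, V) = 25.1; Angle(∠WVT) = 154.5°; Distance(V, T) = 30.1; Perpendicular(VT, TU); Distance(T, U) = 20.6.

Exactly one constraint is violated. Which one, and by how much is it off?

Distance(T, U) = 20.6 — off by 3.40.

W = (0.00, 0.00) ✓; WV at 67.20° ✓; |WV| = 25.10 ✓; ∠WVT = 154.5° ✓; |VT| = 30.10 ✓; ∠(VT, TU) = 90.00° ✓; |TU| = 24.00 ✗.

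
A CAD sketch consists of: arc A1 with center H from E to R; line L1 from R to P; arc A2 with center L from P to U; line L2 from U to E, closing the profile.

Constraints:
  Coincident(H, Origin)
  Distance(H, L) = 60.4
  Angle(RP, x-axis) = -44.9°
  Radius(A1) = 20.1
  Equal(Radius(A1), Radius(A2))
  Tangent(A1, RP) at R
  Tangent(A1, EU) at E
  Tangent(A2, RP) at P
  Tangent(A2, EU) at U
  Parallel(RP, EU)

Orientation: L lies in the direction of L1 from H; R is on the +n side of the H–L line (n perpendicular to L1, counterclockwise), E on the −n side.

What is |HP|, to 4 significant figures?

63.66

The slot axis is L1's direction at -44.9°, so u = (cos -44.9°, sin -44.9°) = (0.7083, -0.7059) and n = (−sin -44.9°, cos -44.9°) = (0.7059, 0.7083). H is at the origin and L lies 60.4 along u from H, so L = 60.4·u = (42.78, -42.63). Tangency of A1 to both parallel lines with radius 20.1 puts R and E at H ± 20.1·n: R = (14.19, 14.24), E = (-14.19, -14.24). Equal radii place P and U the same way about L: P = L + 20.1·n = (56.97, -28.40), U = L − 20.1·n = (28.60, -56.87). Then |HP| = |P − H| = 63.66.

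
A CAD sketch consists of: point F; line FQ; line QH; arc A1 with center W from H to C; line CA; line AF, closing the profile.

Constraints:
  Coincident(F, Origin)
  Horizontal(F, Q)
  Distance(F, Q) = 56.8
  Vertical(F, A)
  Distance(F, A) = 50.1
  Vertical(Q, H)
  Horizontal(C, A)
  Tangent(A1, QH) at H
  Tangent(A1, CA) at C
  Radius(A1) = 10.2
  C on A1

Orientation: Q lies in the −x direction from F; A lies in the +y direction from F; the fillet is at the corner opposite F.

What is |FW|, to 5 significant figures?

61.348

F is at the origin; FQ is horizontal with |FQ| = 56.8 and Q on the −x side, so Q = (-56.800, 0.0000). FA is vertical with |FA| = 50.1 and A on the +y side, so A = (0.0000, 50.100). The virtual corner opposite F is at (-56.800, 50.100). Since A1 is tangent to QH there, WH ⟂ QH and since A1 is tangent to CA there, WC ⟂ CA, with radius 10.2, so the center W sits 10.2 in from both sides at W = (-46.600, 39.900). Then |FW| = |W − F| = 61.348.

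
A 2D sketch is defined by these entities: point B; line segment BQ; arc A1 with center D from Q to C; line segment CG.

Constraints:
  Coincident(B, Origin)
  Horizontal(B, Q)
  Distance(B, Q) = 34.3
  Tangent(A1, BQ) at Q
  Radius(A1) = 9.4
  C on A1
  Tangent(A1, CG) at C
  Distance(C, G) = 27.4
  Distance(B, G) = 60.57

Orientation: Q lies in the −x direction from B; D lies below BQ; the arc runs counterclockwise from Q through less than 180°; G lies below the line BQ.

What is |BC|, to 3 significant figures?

43.9

Checks: B = (0.00, 0.00) ✓; |DC| = 9.400 ✓; ∠(DC, CG) = 90.00° ✓; |CG| = 27.40 ✓; |BG| = 60.57 ✓.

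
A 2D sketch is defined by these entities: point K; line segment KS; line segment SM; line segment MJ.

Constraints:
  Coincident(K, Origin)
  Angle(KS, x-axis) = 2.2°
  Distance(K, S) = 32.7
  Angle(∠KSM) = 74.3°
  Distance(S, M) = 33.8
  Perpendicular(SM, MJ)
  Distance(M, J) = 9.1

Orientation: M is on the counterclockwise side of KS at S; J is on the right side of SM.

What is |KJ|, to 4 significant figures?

47.64

K is at the origin; KS runs at 2.2° with length 32.7, so S = 32.7·(cos 2.2°, sin 2.2°) = (32.68, 1.255). ∠KSM = 74.3°, so SM runs at 2.2° + (180° − 74.3°) = 107.9° from the x-axis; with |SM| = 33.8, M = S + 33.8·(cos 107.9°, sin 107.9°) = (22.29, 33.42). The perpendicularity gives MJ at right angles to SM; with |MJ| = 9.1 on the right of SM, J = M + 9.1·(0.9516, 0.3074) = (30.95, 36.22). Then |KJ| = |J − K| = 47.64.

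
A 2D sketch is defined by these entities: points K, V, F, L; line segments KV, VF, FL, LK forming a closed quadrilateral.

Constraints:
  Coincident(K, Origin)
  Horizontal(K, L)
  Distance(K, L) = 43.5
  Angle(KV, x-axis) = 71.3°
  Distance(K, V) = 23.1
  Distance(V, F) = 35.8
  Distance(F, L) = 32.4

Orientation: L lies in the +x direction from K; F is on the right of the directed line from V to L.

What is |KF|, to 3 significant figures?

19.3

Checks: |VF| = 35.80 ✓; |FL| = 32.40 ✓.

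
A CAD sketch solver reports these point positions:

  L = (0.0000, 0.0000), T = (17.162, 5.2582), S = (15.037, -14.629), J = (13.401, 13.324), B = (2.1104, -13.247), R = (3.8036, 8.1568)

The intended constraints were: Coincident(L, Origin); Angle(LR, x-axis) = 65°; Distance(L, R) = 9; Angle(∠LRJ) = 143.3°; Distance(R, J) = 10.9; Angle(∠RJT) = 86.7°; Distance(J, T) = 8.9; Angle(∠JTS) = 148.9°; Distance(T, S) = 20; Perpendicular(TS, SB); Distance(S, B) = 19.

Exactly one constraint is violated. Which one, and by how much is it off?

Distance(S, B) = 19 — off by 6.00.

L = (0.00, 0.00) ✓; LR at 65.00° ✓; |LR| = 9.000 ✓; ∠LRJ = 143.3° ✓; |RJ| = 10.90 ✓; ∠RJT = 86.70° ✓; |JT| = 8.900 ✓; ∠JTS = 148.9° ✓; |TS| = 20.00 ✓; ∠(TS, SB) = 90.00° ✓; |SB| = 13.00 ✗.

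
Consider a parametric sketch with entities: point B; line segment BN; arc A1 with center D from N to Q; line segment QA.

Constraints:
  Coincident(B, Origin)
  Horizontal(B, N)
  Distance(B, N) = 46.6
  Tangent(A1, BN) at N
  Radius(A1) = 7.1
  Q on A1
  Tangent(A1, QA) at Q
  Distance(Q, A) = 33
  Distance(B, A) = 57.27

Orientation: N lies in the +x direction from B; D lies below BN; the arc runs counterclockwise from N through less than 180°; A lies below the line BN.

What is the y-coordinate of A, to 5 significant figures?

-40.329

Checks: ∠(DN, NB) = 90.00° ✓; |DN| = 7.100 ✓; |DQ| = 7.100 ✓; ∠(DQ, QA) = 90.00° ✓; |QA| = 33.00 ✓; |BA| = 57.27 ✓.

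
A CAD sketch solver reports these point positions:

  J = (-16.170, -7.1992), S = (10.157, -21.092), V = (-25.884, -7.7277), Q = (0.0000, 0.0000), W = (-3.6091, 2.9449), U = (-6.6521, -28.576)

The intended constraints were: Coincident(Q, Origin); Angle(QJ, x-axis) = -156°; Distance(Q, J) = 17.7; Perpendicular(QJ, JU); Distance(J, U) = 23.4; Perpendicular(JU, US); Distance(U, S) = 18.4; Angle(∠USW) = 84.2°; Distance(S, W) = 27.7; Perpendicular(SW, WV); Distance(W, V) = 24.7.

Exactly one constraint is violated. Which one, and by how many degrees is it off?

Perpendicular(SW, WV) — off by 4.20°.

Q = (0.00, 0.00) ✓; QJ at -156.0° ✓; |QJ| = 17.70 ✓; ∠(QJ, JU) = 90.00° ✓; |JU| = 23.40 ✓; ∠(JU, US) = 90.00° ✓; |US| = 18.40 ✓; ∠USW = 84.20° ✓; |SW| = 27.70 ✓; ∠(SW, WV) = 85.80° ✗; |WV| = 24.70 ✓.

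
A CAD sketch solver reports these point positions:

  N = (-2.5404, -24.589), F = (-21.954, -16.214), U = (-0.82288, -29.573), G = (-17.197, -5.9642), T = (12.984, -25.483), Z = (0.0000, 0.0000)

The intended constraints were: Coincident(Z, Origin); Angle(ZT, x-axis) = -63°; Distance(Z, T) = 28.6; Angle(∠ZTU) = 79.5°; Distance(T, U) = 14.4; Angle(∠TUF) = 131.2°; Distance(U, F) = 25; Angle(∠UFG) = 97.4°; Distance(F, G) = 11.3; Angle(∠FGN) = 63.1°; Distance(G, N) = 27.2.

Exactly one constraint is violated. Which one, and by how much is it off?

Distance(G, N) = 27.2 — off by 3.50.

Z = (0.00, 0.00) ✓; ZT at -63.00° ✓; |ZT| = 28.60 ✓; ∠ZTU = 79.50° ✓; |TU| = 14.40 ✓; ∠TUF = 131.2° ✓; |UF| = 25.00 ✓; ∠UFG = 97.40° ✓; |FG| = 11.30 ✓; ∠FGN = 63.10° ✓; |GN| = 23.70 ✗.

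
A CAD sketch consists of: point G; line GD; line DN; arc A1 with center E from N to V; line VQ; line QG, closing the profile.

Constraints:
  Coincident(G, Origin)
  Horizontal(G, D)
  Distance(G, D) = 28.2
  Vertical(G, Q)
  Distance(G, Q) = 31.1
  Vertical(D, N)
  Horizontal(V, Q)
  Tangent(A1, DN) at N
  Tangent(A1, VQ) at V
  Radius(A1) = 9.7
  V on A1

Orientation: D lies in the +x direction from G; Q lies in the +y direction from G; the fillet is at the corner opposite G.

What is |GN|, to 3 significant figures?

35.4

The virtual corner opposite G is at (28.2, 31.1). Since A1 is tangent to DN there, EN ⟂ DN and since A1 is tangent to VQ there, EV ⟂ VQ, with radius 9.7, so the center E sits 9.7 in from both sides at E = (18.5, 21.4). That places the tangent points at N = (28.2, 21.4) on DN and V = (18.5, 31.1) on VQ. Then |GN| = |N − G| = 35.4.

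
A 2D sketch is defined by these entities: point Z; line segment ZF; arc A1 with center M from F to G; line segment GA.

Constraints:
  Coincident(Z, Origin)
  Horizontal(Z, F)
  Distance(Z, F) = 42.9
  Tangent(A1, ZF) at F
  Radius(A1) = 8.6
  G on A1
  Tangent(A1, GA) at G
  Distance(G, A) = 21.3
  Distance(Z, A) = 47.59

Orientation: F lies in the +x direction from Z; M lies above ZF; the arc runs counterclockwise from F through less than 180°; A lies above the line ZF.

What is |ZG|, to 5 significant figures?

51.562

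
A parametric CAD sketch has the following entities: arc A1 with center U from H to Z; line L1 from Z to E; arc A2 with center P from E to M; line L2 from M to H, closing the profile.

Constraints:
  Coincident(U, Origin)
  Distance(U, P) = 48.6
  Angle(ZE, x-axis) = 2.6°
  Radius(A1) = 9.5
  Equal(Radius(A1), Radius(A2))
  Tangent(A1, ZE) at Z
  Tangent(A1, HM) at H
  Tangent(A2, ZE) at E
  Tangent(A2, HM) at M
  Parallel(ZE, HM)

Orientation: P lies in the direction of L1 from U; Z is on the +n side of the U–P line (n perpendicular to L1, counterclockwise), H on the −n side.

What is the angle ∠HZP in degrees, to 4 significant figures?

78.94°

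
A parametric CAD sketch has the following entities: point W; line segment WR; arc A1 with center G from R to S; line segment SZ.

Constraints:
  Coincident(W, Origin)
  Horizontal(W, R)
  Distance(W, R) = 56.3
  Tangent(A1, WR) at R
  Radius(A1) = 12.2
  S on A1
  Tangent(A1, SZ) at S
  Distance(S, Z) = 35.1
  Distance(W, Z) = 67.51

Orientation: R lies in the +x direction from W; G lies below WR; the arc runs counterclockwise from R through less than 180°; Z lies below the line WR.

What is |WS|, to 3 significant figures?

46.1

W is at the origin; W and R share the same y with |WR| = 56.3 and R on the +x side, so R = (56.3, 0.00). Tangency of A1 to WR means the radius GR is perpendicular to WR, so G = R + (0, -12.2) = (56.3, -12.2). Since GS ⟂ SZ (tangency), |GZ| = √(12.2² + 35.1²) = 37.2 regardless of where S sits on A1. So Z lies on both circle(W, 67.51) and circle(G, 37.2); the below-WR intersection is Z = (47.2, -48.2). S is the foot of the tangent from Z: S = (44.1, -13.3).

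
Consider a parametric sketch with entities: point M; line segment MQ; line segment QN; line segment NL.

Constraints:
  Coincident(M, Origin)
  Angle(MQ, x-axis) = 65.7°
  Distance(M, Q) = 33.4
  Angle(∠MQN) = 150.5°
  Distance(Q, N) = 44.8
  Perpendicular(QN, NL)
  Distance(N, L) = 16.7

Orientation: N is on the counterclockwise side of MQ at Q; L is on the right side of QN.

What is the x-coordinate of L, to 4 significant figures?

26.32

∠MQN = 150.5°, so QN runs at 65.7° + (180° − 150.5°) = 95.20° from the x-axis; with |QN| = 44.8, N = Q + 44.8·(cos 95.20°, sin 95.20°) = (9.684, 75.06). QN ⟂ NL; with |NL| = 16.7 on the right of QN, L = N + 16.7·(0.9959, 0.09063) = (26.32, 76.57). So L.x = 26.32.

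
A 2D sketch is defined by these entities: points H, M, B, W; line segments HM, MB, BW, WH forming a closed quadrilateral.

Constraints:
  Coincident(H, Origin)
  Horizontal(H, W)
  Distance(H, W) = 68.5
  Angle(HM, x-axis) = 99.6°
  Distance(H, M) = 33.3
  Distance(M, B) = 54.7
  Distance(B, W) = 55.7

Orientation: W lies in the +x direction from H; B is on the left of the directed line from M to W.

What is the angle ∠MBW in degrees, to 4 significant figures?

94.40°

Checks: |MB| = 54.70 ✓; |BW| = 55.70 ✓.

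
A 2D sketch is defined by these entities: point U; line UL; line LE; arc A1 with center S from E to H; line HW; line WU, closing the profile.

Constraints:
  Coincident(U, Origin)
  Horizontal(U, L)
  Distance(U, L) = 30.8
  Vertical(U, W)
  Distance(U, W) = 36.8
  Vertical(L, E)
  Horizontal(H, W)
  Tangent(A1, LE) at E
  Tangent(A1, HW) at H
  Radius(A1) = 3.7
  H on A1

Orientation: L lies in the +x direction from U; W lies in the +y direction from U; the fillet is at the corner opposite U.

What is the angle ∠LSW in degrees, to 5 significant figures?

104.15°

U is at the origin; UL is horizontal with |UL| = 30.8 and L on the +x side, so L = (30.800, 0.0000). U and W share the same x with |UW| = 36.8 and W on the +y side, so W = (0.0000, 36.800). The virtual corner opposite U is at (30.800, 36.800). Tangency of A1 to LE means the radius SE is perpendicular to LE and the tangent condition forces SH to be normal to HW, with radius 3.7, so the center S sits 3.7 in from both sides at S = (27.100, 33.100). Then cos ∠LSW = SL·SW / (|SL||SW|), giving 104.15°.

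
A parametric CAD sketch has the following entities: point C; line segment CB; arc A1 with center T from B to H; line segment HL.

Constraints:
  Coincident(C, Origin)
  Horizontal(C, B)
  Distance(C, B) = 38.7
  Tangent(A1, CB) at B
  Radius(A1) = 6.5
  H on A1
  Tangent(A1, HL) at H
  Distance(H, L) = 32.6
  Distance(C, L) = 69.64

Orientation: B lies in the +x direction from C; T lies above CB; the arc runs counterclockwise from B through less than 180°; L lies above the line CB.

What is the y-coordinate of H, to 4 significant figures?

2.600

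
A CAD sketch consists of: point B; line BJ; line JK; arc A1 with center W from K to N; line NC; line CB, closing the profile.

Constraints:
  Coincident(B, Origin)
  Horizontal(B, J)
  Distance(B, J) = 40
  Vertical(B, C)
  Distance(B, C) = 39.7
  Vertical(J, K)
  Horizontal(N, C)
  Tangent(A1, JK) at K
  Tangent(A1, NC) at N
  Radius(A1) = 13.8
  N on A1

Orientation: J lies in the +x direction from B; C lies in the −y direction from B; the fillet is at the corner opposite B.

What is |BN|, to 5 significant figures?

47.566

The virtual corner opposite B is at (40.000, -39.700). The tangent condition forces WK to be normal to JK and A1 meets NC tangentially, so WN is at right angles to NC, with radius 13.8, so the center W sits 13.8 in from both sides at W = (26.200, -25.900). That places the tangent points at K = (40.000, -25.900) on JK and N = (26.200, -39.700) on NC. Then |BN| = |N − B| = 47.566.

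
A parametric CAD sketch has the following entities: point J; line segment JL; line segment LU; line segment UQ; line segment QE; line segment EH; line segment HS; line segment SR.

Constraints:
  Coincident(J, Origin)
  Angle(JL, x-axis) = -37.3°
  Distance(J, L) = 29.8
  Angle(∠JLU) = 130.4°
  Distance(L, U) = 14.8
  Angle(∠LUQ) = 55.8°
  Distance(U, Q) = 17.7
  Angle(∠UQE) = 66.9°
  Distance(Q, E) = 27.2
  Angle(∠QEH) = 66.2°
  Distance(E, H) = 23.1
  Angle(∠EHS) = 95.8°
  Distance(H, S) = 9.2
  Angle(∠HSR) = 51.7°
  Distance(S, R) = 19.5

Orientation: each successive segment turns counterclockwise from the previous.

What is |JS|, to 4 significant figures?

43.07

J is at the origin; JL runs at -37.3° with length 29.8, so L = (23.71, -18.06). ∠JLU = 130.4° gives LU at 12.30° from the x-axis; with |LU| = 14.8, U = (38.17, -14.91). ∠LUQ = 55.8° gives UQ at 136.5° from the x-axis; with |UQ| = 17.7, Q = (25.33, -2.722). ∠UQE = 66.9° gives QE at -110.4° from the x-axis; with |QE| = 27.2, E = (15.85, -28.22). ∠QEH = 66.2° gives EH at 3.400° from the x-axis; with |EH| = 23.1, H = (38.90, -26.85). ∠EHS = 95.8° gives HS at 87.60° from the x-axis; with |HS| = 9.2, S = (39.29, -17.65). Then |JS| = |S − J| = 43.07.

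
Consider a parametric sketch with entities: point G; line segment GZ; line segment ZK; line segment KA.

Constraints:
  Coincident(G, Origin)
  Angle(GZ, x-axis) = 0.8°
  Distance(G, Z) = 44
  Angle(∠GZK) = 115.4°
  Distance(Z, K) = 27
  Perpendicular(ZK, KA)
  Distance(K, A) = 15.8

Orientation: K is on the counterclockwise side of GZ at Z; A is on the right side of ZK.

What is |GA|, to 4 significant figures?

72.04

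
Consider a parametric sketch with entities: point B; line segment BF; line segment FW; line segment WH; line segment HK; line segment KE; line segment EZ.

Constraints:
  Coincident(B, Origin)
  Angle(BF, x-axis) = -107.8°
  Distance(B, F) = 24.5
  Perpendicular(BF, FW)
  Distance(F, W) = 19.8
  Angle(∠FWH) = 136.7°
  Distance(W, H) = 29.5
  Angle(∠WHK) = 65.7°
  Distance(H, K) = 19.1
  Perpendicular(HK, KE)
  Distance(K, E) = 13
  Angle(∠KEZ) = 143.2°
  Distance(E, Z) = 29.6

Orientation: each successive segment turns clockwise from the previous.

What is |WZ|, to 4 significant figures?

14.57

B is at the origin; BF runs at -107.8° with length 24.5, so F = (-7.490, -23.33). BF is perpendicular to FW, so FW runs at 162.2°; with |FW| = 19.8, W = (-26.34, -17.27). ∠FWH = 136.7° gives WH at 118.9° from the x-axis; with |WH| = 29.5, H = (-40.60, 8.552). ∠WHK = 65.7° gives HK at 4.600° from the x-axis; with |HK| = 19.1, K = (-21.56, 10.08). HK is perpendicular to KE, so KE runs at -85.40°; with |KE| = 13.0, E = (-20.52, -2.875). ∠KEZ = 143.2° gives EZ at -122.2° from the x-axis; with |EZ| = 29.6, Z = (-36.29, -27.92). Then |WZ| = |Z − W| = 14.57.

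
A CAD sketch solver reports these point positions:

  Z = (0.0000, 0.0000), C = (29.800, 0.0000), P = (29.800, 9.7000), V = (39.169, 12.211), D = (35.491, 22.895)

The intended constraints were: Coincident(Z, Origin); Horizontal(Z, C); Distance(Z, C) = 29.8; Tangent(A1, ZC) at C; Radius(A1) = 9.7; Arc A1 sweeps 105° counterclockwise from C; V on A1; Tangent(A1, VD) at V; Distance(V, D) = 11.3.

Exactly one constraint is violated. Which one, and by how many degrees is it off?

Tangent(A1, VD) at V — off by 3.99°.

Z = (0.00, 0.00) ✓; Z.y = 0.00, C.y = 0.00 ✓; |ZC| = 29.80 ✓; ∠(PC, CZ) = 90.00° ✓; |PC| = 9.700 ✓; bearing(P→V) − bearing(P→C) = 105.0° ✓; |PV| = 9.700 ✓; ∠(PV, VD) = 86.01° ✗; |VD| = 11.30 ✓.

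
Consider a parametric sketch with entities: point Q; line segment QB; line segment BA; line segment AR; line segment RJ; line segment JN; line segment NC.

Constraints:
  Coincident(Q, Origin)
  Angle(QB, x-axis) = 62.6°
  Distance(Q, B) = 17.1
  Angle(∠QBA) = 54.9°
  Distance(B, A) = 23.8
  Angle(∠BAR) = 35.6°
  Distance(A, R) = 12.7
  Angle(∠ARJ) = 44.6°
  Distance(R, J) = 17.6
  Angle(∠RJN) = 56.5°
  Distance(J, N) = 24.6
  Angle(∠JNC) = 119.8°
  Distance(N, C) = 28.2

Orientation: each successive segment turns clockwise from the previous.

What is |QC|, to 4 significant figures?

27.14

Q is at the origin; QB runs at 62.6° with length 17.1, so B = (7.869, 15.18). ∠QBA = 54.9° gives BA at -62.50° from the x-axis; with |BA| = 23.8, A = (18.86, -5.929). ∠BAR = 35.6° gives AR at 153.1° from the x-axis; with |AR| = 12.7, R = (7.533, -0.1833). ∠ARJ = 44.6° gives RJ at 17.70° from the x-axis; with |RJ| = 17.6, J = (24.30, 5.168). ∠RJN = 56.5° gives JN at -105.8° from the x-axis; with |JN| = 24.6, N = (17.60, -18.50). ∠JNC = 119.8° gives NC at -166.0° from the x-axis; with |NC| = 28.2, C = (-9.760, -25.33). Then |QC| = |C − Q| = 27.14.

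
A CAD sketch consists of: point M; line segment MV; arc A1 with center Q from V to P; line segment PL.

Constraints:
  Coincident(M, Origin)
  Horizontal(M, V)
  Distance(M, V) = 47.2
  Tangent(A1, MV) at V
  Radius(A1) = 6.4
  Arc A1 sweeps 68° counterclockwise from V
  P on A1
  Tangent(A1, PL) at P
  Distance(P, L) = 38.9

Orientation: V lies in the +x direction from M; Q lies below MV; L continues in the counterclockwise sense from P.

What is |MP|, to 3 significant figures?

41.5

M is at the origin; MV is horizontal with |MV| = 47.2 and V on the +x side, so V = (47.2, 0.00). The tangent condition forces QV to be normal to MV, so Q = V + (0, -6.4) = (47.2, -6.40). On A1, V sits at bearing 90° from Q; a 68° counterclockwise sweep puts P at bearing 158°, so P = Q + 6.4·(cos 158°, sin 158°) = (41.3, -4.00). Then |MP| = |P − M| = 41.5.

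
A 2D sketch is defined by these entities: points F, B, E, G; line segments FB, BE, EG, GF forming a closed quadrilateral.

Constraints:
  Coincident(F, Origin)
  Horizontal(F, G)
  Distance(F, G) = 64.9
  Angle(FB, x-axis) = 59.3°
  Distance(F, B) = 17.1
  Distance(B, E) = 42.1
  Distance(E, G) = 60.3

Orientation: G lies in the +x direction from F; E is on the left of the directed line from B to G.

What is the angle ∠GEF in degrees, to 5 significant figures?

65.786°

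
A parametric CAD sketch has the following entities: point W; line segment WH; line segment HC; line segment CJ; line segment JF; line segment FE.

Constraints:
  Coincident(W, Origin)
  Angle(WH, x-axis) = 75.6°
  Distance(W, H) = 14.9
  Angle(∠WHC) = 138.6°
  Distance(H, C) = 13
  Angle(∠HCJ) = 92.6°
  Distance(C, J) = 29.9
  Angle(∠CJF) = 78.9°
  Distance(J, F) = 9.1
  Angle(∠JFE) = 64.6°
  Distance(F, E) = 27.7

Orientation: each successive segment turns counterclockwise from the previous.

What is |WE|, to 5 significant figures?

32.273

W is at the origin; WH runs at 75.6° with length 14.9, so H = (3.7055, 14.432). ∠WHC = 138.6° gives HC at 117.00° from the x-axis; with |HC| = 13.0, C = (-2.1964, 26.015). ∠HCJ = 92.6° gives CJ at -155.60° from the x-axis; with |CJ| = 29.9, J = (-29.426, 13.663). ∠CJF = 78.9° gives JF at -54.500° from the x-axis; with |JF| = 9.1, F = (-24.141, 6.2547). ∠JFE = 64.6° gives FE at 60.900° from the x-axis; with |FE| = 27.7, E = (-10.670, 30.458). Then |WE| = |E − W| = 32.273.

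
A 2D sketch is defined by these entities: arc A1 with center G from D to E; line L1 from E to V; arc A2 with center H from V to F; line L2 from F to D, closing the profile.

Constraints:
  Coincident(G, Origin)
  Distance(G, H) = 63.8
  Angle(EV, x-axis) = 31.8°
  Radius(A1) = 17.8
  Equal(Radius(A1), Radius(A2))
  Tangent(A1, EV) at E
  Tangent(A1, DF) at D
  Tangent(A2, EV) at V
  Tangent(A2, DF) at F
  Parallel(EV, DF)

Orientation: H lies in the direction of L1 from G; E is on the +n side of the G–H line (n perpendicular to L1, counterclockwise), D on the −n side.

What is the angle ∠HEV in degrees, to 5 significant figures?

15.589°

The slot axis is L1's direction at 31.8°, so u = (cos 31.8°, sin 31.8°) = (0.84989, 0.52696) and n = (−sin 31.8°, cos 31.8°) = (-0.52696, 0.84989). G is at the origin and H lies 63.8 along u from G, so H = 63.8·u = (54.223, 33.620). Tangency of A1 to both parallel lines with radius 17.8 puts E and D at G ± 17.8·n: E = (-9.3798, 15.128), D = (9.3798, -15.128). Equal radii place V and F the same way about H: V = H + 17.8·n = (44.843, 48.748), F = H − 17.8·n = (63.603, 18.492). Then cos ∠HEV = EH·EV / (|EH||EV|), giving 15.589°.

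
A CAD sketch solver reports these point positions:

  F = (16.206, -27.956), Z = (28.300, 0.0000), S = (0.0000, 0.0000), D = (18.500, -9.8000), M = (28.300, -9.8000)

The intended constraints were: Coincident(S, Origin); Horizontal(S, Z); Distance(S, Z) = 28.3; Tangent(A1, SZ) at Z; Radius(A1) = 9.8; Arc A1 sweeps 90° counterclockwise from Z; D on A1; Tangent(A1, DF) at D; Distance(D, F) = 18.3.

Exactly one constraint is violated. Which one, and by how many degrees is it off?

Tangent(A1, DF) at D — off by 7.20°.

S = (0.00, 0.00) ✓; S.y = 0.00, Z.y = 0.00 ✓; |SZ| = 28.30 ✓; ∠(MZ, ZS) = 90.00° ✓; |MZ| = 9.800 ✓; bearing(M→D) − bearing(M→Z) = 90.00° ✓; |MD| = 9.800 ✓; ∠(MD, DF) = 97.20° ✗; |DF| = 18.30 ✓.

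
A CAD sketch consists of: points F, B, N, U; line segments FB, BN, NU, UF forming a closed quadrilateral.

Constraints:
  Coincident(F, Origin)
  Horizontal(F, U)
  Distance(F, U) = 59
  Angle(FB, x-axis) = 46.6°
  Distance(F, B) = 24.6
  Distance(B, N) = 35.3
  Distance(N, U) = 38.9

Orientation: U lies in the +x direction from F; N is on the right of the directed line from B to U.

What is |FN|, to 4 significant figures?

29.16

F is at the origin; F and U share the same y with |FU| = 59.0 and U in +x, so U = (59.0, 0). FB runs at 46.6° with |FB| = 24.6, so B = (16.90, 17.87). N is determined by |BN| = 35.3 and |NU| = 38.9 together: it lies at the intersection of circle(B, 35.3) and circle(U, 38.9). With |BU| = 45.73, the foot of the radical line on BU is 19.95 from B and the perpendicular offset is √(35.3² − 19.95²) = 29.12. Taking the right-of-BU solution: N = (23.88, -16.73).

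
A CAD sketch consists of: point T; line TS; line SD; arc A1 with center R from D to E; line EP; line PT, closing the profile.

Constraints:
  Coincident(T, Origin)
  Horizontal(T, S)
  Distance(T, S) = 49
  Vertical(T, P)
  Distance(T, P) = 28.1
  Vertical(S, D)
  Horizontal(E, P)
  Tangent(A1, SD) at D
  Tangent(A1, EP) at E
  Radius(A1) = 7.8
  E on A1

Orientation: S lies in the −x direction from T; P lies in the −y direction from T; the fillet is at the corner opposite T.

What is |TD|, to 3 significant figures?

53.0

T is at the origin; T and S share the same y with |TS| = 49.0 and S on the −x side, so S = (-49.0, 0.00). TP is vertical with |TP| = 28.1 and P on the −y side, so P = (0.00, -28.1). The virtual corner opposite T is at (-49.0, -28.1). A1 meets SD tangentially, so RD is at right angles to SD and the tangent condition forces RE to be normal to EP, with radius 7.8, so the center R sits 7.8 in from both sides at R = (-41.2, -20.3). That places the tangent points at D = (-49.0, -20.3) on SD and E = (-41.2, -28.1) on EP. Then |TD| = |D − T| = 53.0.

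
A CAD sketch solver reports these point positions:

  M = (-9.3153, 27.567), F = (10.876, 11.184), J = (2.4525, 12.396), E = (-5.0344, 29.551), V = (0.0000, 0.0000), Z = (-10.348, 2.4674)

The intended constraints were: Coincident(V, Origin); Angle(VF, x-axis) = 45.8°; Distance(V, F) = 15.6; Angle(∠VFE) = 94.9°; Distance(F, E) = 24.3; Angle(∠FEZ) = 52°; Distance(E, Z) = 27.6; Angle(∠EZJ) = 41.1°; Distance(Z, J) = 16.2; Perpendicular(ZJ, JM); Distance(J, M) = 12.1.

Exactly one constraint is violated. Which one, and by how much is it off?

Distance(J, M) = 12.1 — off by 7.10.

V = (0.00, 0.00) ✓; VF at 45.80° ✓; |VF| = 15.60 ✓; ∠VFE = 94.90° ✓; |FE| = 24.30 ✓; ∠FEZ = 52.00° ✓; |EZ| = 27.60 ✓; ∠EZJ = 41.10° ✓; |ZJ| = 16.20 ✓; ∠(ZJ, JM) = 90.00° ✓; |JM| = 19.20 ✗.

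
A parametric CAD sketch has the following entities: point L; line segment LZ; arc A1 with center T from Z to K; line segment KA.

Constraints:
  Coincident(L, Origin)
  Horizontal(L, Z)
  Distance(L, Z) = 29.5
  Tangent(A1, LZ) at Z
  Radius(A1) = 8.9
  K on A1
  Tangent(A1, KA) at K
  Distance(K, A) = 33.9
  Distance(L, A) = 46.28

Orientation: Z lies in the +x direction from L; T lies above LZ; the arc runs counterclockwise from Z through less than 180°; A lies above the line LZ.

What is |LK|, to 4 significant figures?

39.46

L is at the origin; L and Z share the same y with |LZ| = 29.5 and Z on the +x side, so Z = (29.50, 0.000). A1 meets LZ tangentially, so TZ is at right angles to LZ, so T = Z + (0, 8.9) = (29.50, 8.900). Since TK ⟂ KA (tangency), |TA| = √(8.9² + 33.9²) = 35.05 regardless of where K sits on A1. So A lies on both circle(L, 46.28) and circle(T, 35.05); the above-LZ intersection is A = (18.82, 42.28). K is the foot of the tangent from A: K = (37.01, 13.68).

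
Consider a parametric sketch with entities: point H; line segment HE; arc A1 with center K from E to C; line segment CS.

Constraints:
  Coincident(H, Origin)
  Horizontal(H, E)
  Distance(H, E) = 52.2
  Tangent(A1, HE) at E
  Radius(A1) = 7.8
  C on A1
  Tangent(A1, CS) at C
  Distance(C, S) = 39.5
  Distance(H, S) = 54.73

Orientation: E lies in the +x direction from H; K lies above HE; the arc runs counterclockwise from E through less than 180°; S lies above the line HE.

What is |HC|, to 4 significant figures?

59.63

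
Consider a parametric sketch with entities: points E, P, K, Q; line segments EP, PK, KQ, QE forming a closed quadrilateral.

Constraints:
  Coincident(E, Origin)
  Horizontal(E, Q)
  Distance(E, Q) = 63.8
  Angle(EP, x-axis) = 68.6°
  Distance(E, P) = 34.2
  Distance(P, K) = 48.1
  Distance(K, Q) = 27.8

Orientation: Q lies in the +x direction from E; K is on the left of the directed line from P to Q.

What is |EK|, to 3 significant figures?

66.4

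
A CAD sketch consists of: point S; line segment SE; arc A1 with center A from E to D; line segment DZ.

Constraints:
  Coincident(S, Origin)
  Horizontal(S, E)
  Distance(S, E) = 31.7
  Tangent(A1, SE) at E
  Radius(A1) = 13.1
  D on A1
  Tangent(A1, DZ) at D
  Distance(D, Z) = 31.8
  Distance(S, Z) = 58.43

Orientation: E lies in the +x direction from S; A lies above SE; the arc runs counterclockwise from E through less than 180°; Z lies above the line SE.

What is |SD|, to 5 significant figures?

47.375

Checks: |SE| = 31.70 ✓; |AD| = 13.10 ✓; ∠(AD, DZ) = 90.00° ✓; |DZ| = 31.80 ✓; |SZ| = 58.43 ✓.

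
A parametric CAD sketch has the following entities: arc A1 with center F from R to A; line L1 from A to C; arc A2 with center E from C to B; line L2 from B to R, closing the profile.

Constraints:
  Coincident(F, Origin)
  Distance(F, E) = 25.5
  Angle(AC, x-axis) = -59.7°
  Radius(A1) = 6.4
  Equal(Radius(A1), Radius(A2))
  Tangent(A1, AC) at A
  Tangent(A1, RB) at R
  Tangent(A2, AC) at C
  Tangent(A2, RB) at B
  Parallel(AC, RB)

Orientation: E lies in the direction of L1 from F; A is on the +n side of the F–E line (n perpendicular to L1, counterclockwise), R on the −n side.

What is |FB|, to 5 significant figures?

26.291

Tangency of A1 to both parallel lines with radius 6.4 puts A and R at F ± 6.4·n: A = (5.5257, 3.2290), R = (-5.5257, -3.2290). Equal radii place C and B the same way about E: C = E + 6.4·n = (18.391, -18.788), B = E − 6.4·n = (7.3397, -25.246). Then |FB| = |B − F| = 26.291.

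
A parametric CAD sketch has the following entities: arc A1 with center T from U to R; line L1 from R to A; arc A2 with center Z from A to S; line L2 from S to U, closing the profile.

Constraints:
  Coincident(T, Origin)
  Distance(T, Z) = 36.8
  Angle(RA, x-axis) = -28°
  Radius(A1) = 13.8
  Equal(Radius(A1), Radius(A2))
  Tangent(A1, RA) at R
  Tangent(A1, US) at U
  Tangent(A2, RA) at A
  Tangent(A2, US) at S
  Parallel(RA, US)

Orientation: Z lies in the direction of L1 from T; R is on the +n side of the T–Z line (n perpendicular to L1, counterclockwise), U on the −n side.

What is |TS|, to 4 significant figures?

39.30

The slot axis is L1's direction at -28.0°, so u = (cos -28.0°, sin -28.0°) = (0.8829, -0.4695) and n = (−sin -28.0°, cos -28.0°) = (0.4695, 0.8829). T is at the origin and Z lies 36.8 along u from T, so Z = 36.8·u = (32.49, -17.28). Tangency of A1 to both parallel lines with radius 13.8 puts R and U at T ± 13.8·n: R = (6.479, 12.18), U = (-6.479, -12.18). Equal radii place A and S the same way about Z: A = Z + 13.8·n = (38.97, -5.092), S = Z − 13.8·n = (26.01, -29.46). Then |TS| = |S − T| = 39.30.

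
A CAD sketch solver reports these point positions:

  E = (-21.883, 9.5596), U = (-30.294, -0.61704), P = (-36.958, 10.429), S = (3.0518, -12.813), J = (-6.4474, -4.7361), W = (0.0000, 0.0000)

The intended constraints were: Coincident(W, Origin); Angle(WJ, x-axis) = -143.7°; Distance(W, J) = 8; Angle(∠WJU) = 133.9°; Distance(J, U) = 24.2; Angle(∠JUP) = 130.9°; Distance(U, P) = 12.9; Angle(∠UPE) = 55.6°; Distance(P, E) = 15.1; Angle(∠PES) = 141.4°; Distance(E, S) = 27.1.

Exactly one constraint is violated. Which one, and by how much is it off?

Distance(E, S) = 27.1 — off by 6.40.

W = (0.00, 0.00) ✓; WJ at -143.7° ✓; |WJ| = 8.000 ✓; ∠WJU = 133.9° ✓; |JU| = 24.20 ✓; ∠JUP = 130.9° ✓; |UP| = 12.90 ✓; ∠UPE = 55.60° ✓; |PE| = 15.10 ✓; ∠PES = 141.4° ✓; |ES| = 33.50 ✗.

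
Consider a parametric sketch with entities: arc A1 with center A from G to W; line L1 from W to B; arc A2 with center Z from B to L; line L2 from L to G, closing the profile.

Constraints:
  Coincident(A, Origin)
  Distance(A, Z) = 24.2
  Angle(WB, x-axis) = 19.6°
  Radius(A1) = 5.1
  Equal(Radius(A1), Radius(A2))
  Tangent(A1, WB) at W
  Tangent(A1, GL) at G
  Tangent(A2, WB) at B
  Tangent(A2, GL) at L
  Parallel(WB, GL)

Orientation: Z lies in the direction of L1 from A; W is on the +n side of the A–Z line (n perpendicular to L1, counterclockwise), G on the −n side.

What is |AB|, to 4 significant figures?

24.73

The slot axis is L1's direction at 19.6°, so u = (cos 19.6°, sin 19.6°) = (0.9421, 0.3355) and n = (−sin 19.6°, cos 19.6°) = (-0.3355, 0.9421). A is at the origin and Z lies 24.2 along u from A, so Z = 24.2·u = (22.80, 8.118). Tangency of A1 to both parallel lines with radius 5.1 puts W and G at A ± 5.1·n: W = (-1.711, 4.804), G = (1.711, -4.804). Equal radii place B and L the same way about Z: B = Z + 5.1·n = (21.09, 12.92), L = Z − 5.1·n = (24.51, 3.313). Then |AB| = |B − A| = 24.73.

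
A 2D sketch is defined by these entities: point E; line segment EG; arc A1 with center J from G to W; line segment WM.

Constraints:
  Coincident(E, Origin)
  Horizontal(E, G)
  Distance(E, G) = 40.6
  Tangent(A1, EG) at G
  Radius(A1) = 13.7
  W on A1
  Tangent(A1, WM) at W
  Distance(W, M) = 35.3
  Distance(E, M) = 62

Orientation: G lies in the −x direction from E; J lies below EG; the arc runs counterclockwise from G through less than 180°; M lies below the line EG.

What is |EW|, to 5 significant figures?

56.357

Checks: |JW| = 13.70 ✓; ∠(JW, WM) = 90.00° ✓; |WM| = 35.30 ✓; |EM| = 62.00 ✓.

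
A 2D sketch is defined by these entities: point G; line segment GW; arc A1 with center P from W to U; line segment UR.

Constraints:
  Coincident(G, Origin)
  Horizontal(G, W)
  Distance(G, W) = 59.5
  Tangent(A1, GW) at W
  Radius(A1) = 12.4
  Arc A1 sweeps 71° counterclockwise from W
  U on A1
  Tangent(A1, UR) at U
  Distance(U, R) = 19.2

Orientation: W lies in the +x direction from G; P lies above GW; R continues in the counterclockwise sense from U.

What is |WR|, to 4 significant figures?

32.04

G is at the origin; G and W share the same y with |GW| = 59.5 and W on the +x side, so W = (59.50, 0.000). A1 meets GW tangentially, so PW is at right angles to GW, so P = W + (0, 12.4) = (59.50, 12.40). On A1, W sits at bearing -90° from P; a 71° counterclockwise sweep puts U at bearing -19°, so U = P + 12.4·(cos -19°, sin -19°) = (71.22, 8.363). Since A1 is tangent to UR there, PU ⟂ UR, so UR runs along (−sin -19°, cos -19°); with |UR| = 19.2, R = (77.48, 26.52). Then |WR| = |R − W| = 32.04.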